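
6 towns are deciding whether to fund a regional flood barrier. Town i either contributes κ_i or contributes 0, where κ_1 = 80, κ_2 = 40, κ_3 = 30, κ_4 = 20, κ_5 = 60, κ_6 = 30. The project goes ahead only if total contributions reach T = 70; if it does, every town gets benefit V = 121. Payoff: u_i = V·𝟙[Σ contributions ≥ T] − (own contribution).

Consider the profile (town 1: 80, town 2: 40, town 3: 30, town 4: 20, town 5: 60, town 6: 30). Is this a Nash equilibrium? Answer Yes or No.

Total = 260 ≥ 70: provided.
Town 1 (pledges 80, payoff 41): dropping to 0 → total 180, payoff 121. Profitable deviation.

No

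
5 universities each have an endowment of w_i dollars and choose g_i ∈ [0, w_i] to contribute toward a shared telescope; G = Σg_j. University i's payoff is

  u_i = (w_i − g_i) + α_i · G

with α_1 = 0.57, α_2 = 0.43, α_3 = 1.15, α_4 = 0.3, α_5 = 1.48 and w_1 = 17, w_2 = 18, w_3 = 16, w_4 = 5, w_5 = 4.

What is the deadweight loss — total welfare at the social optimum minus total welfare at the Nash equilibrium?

∂u_i/∂g_i = α_i − 1, so university i contributes w_i if α_i > 1, else 0.
α_i > 1 for i ∈ {3, 5}; NE contributions (0, 0, 16, 0, 4), G = 20.
W^NE = Σw_i − G^NE + (Σα_i)·G^NE = 60 + 2.93·20 = 118.6.
Planner: ∂(Σu_j)/∂g_i = Σα_j − 1 = 2.93 > 0, so everyone contributes w_i; G^SO = 60, W^SO = 60 + 2.93·60 = 235.8.
Deadweight loss = 117.2.

117.2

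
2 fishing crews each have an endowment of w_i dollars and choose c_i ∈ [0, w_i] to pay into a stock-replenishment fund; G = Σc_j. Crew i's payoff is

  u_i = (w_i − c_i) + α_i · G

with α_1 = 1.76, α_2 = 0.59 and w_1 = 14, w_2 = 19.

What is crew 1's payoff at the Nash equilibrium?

∂u_i/∂c_i = α_i − 1, so crew i contributes w_i if α_i > 1, else 0.
α_i > 1 for i ∈ {1}; NE contributions (14, 0), G = 14.
u_1 = (14 − 14) + 1.76·14 = 24.64.

24.64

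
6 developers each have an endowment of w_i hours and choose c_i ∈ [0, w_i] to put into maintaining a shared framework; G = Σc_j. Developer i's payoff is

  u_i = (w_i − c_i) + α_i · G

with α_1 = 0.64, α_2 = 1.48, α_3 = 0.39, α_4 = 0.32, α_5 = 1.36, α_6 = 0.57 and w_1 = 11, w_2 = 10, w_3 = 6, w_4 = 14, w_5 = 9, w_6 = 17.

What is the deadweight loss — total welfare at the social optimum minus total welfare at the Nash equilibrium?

180.48

∂u_i/∂c_i = α_i − 1, so developer i contributes w_i if α_i > 1, else 0.
α_i > 1 for i ∈ {2, 5}; NE contributions (0, 10, 0, 0, 9, 0), G = 19.
W^NE = Σw_i − G^NE + (Σα_i)·G^NE = 67 + 3.76·19 = 138.44.
Planner: ∂(Σu_j)/∂c_i = Σα_j − 1 = 3.76 > 0, so everyone contributes w_i; G^SO = 67, W^SO = 67 + 3.76·67 = 318.92.
Deadweight loss = 180.48.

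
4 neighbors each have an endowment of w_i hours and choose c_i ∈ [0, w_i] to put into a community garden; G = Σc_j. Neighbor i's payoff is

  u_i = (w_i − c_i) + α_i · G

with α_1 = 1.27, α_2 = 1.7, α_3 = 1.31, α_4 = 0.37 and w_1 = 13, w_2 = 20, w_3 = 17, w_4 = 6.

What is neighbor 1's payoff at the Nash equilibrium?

∂u_i/∂c_i = α_i − 1, so neighbor i contributes w_i if α_i > 1, else 0.
α_i > 1 for i ∈ {1, 2, 3}; NE contributions (13, 20, 17, 0), G = 50.
u_1 = (13 − 13) + 1.27·50 = 63.5.

63.5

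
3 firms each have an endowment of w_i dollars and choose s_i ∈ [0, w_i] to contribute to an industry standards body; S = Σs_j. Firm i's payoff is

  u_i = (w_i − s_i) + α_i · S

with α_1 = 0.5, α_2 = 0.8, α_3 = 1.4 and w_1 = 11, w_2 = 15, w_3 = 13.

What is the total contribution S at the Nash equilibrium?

∂u_i/∂s_i = α_i − 1, so firm i contributes w_i if α_i > 1, else 0.
α_i > 1 for i ∈ {3}; NE contributions (0, 0, 13), S = 13.

13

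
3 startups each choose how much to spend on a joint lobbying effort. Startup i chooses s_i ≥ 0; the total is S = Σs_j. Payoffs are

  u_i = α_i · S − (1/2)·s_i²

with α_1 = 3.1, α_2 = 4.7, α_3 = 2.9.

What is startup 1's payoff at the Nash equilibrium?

Startup i's FOC: ∂u_i/∂s_i = α_i − s_i = 0, so s_i* = α_i.
NE contributions = (3.1, 4.7, 2.9); S = 10.7.
u_1 = α_1·S − ½·(s_1)² = 3.1·10.7 − ½·3.1² = 28.365.

28.365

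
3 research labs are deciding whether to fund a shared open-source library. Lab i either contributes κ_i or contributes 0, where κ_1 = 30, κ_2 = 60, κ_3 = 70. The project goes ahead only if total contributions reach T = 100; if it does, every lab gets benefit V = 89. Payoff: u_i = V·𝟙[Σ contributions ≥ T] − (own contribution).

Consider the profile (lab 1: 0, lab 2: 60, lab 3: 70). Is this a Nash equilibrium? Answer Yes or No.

Total = 130 ≥ 100: provided.
Lab 1 (pledges 0, payoff 89): pledging 30 → total 160, payoff 59. No gain.
Lab 2 (pledges 60, payoff 29): dropping to 0 → total 70, payoff 0. No gain.
Lab 3 (pledges 70, payoff 19): dropping to 0 → total 60, payoff 0. No gain.

Yes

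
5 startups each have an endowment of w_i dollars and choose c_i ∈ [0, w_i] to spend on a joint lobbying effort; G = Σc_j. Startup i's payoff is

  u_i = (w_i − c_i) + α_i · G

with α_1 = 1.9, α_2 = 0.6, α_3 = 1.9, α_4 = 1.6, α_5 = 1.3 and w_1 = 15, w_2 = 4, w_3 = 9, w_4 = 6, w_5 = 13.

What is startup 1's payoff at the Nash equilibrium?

81.7

∂u_i/∂c_i = α_i − 1, so startup i contributes w_i if α_i > 1, else 0.
α_i > 1 for i ∈ {1, 3, 4, 5}; NE contributions (15, 0, 9, 6, 13), G = 43.
u_1 = (15 − 15) + 1.9·43 = 81.7.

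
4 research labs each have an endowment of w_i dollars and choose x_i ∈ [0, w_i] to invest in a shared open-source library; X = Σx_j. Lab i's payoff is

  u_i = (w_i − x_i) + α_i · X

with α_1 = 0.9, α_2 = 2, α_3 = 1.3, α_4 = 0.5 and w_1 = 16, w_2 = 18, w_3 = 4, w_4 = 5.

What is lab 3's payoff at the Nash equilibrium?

28.6

∂u_i/∂x_i = α_i − 1, so lab i contributes w_i if α_i > 1, else 0.
α_i > 1 for i ∈ {2, 3}; NE contributions (0, 18, 4, 0), X = 22.
u_3 = (4 − 4) + 1.3·22 = 28.6.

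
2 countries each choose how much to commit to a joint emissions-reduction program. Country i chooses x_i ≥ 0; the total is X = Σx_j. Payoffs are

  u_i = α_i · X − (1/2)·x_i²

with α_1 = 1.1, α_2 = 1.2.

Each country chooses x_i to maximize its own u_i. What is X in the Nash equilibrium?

Country i's FOC: ∂u_i/∂x_i = α_i − x_i = 0, so x_i* = α_i.
NE contributions = (1.1, 1.2); X = 2.3.

2.3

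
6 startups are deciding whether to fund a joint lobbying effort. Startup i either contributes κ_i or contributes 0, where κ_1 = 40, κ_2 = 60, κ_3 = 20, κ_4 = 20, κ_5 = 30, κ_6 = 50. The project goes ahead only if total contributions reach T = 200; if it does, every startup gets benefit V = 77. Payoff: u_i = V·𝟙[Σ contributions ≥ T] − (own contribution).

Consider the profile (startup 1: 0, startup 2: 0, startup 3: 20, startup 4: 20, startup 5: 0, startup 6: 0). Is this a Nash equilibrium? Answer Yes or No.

No

Total = 40 < 200: not provided.
Startup 1 (pledges 0, payoff 0): pledging 40 → total 80, payoff -40. No gain.
Startup 2 (pledges 0, payoff 0): pledging 60 → total 100, payoff -60. No gain.
Startup 3 (pledges 20, payoff -20): dropping to 0 → total 20, payoff 0. Profitable deviation.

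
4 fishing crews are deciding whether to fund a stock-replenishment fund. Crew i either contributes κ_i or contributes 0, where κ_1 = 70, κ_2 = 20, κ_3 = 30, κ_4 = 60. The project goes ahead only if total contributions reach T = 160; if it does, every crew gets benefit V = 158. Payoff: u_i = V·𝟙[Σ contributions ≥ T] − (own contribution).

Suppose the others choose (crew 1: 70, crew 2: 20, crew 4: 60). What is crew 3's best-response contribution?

30

Others' total = 150. Contributing 30 brings total to 180 ≥ 160: gain V − κ_3 = 128.
Best response: 30.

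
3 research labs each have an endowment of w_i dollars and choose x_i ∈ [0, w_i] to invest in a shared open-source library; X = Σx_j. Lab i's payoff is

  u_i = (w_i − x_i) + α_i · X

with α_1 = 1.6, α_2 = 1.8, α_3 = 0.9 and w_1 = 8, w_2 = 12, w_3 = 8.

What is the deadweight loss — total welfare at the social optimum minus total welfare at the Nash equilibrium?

26.4

∂u_i/∂x_i = α_i − 1, so lab i contributes w_i if α_i > 1, else 0.
α_i > 1 for i ∈ {1, 2}; NE contributions (8, 12, 0), X = 20.
W^NE = Σw_i − X^NE + (Σα_i)·X^NE = 28 + 3.3·20 = 94.
Planner: ∂(Σu_j)/∂x_i = Σα_j − 1 = 3.3 > 0, so everyone contributes w_i; X^SO = 28, W^SO = 28 + 3.3·28 = 120.4.
Deadweight loss = 26.4.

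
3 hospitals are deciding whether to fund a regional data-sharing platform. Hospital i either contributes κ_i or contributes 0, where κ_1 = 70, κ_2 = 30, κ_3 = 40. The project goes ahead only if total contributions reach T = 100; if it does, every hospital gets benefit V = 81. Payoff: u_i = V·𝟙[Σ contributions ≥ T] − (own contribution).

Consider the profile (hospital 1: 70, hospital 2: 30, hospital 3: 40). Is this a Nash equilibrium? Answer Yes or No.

Total = 140 ≥ 100: provided.
Hospital 1 (pledges 70, payoff 11): dropping to 0 → total 70, payoff 0. No gain.
Hospital 2 (pledges 30, payoff 51): dropping to 0 → total 110, payoff 81. Profitable deviation.

No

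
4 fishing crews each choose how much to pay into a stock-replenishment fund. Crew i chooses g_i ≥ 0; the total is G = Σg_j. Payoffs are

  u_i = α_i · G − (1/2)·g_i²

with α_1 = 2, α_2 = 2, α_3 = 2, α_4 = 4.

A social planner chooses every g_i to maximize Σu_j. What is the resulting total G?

40

Planner FOC: ∂(Σu_j)/∂g_i = (Σα_j) − g_i = 0, so g_i^SO = Σα_j = 10 for every i; G^SO = 40.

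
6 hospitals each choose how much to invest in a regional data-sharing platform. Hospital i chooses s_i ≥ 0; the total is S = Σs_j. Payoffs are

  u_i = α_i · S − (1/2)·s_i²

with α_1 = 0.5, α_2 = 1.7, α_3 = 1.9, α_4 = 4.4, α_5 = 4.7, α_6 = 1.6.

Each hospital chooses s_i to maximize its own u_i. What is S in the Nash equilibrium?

Hospital i's FOC: ∂u_i/∂s_i = α_i − s_i = 0, so s_i* = α_i.
NE contributions = (0.5, 1.7, 1.9, 4.4, 4.7, 1.6); S = 14.8.

14.8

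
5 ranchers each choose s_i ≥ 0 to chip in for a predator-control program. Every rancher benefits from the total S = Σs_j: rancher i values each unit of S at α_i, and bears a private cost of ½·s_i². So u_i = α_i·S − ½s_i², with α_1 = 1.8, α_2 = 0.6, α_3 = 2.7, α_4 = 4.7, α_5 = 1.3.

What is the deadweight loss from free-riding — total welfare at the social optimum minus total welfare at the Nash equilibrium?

Rancher i's FOC: ∂u_i/∂s_i = α_i − s_i = 0, so s_i* = α_i.
NE contributions = (1.8, 0.6, 2.7, 4.7, 1.3); S = 11.1.
W^NE = (Σα)·S − ½Σα_i² = 11.1² − ½·34.67 = 105.875.
Planner sets s_i = Σα_j = 11.1 for every i, so S^SO = 5·11.1 = 55.5.
W^SO = (Σα)·S^SO − ½·5·(Σα)² = (5/2)·11.1² = 308.025.
Deadweight loss = W^SO − W^NE = 202.15.

202.15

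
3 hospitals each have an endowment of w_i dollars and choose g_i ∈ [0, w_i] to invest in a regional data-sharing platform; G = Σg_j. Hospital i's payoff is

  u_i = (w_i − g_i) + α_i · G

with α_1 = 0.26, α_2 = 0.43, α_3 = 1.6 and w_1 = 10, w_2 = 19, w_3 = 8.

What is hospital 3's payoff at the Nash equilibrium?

12.8

∂u_i/∂g_i = α_i − 1, so hospital i contributes w_i if α_i > 1, else 0.
α_i > 1 for i ∈ {3}; NE contributions (0, 0, 8), G = 8.
u_3 = (8 − 8) + 1.6·8 = 12.8.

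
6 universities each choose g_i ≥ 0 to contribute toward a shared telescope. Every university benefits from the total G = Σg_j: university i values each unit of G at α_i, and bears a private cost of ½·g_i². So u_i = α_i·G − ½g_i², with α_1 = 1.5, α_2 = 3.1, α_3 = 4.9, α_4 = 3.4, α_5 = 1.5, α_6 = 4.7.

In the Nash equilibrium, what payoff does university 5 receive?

University i's FOC: ∂u_i/∂g_i = α_i − g_i = 0, so g_i* = α_i.
NE contributions = (1.5, 3.1, 4.9, 3.4, 1.5, 4.7); G = 19.1.
u_5 = α_5·G − ½·(g_5)² = 1.5·19.1 − ½·1.5² = 27.525.

27.525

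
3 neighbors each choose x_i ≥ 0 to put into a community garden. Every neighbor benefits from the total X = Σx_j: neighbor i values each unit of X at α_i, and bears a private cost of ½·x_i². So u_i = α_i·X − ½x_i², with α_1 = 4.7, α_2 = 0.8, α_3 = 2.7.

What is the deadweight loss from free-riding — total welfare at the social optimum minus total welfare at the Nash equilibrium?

Neighbor i's FOC: ∂u_i/∂x_i = α_i − x_i = 0, so x_i* = α_i.
NE contributions = (4.7, 0.8, 2.7); X = 8.2.
W^NE = (Σα)·X − ½Σα_i² = 8.2² − ½·30.02 = 52.23.
Planner sets x_i = Σα_j = 8.2 for every i, so X^SO = 3·8.2 = 24.6.
W^SO = (Σα)·X^SO − ½·3·(Σα)² = (3/2)·8.2² = 100.86.
Deadweight loss = W^SO − W^NE = 48.63.

48.63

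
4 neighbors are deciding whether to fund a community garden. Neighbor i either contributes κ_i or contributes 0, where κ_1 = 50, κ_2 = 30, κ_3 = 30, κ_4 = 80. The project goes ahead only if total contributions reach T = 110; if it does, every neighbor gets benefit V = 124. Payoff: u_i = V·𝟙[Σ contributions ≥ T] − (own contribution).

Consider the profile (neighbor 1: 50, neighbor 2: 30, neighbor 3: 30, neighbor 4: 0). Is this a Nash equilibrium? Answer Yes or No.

Total = 110 ≥ 110: provided.
Neighbor 1 (pledges 50, payoff 74): dropping to 0 → total 60, payoff 0. No gain.
Neighbor 2 (pledges 30, payoff 94): dropping to 0 → total 80, payoff 0. No gain.
Neighbor 3 (pledges 30, payoff 94): dropping to 0 → total 80, payoff 0. No gain.
Neighbor 4 (pledges 0, payoff 124): pledging 80 → total 190, payoff 44. No gain.

Yes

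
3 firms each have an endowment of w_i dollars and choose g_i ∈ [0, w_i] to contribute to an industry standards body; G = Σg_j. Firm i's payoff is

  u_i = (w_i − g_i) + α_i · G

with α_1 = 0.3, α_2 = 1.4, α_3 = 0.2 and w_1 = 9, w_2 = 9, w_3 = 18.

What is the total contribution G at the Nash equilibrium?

∂u_i/∂g_i = α_i − 1, so firm i contributes w_i if α_i > 1, else 0.
α_i > 1 for i ∈ {2}; NE contributions (0, 9, 0), G = 9.

9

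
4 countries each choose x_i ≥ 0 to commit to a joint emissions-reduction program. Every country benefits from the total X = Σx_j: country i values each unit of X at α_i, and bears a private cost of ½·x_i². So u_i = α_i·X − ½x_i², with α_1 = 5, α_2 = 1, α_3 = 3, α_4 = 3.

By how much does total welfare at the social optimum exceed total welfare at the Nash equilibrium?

166

Country i's FOC: ∂u_i/∂x_i = α_i − x_i = 0, so x_i* = α_i.
NE contributions = (5, 1, 3, 3); X = 12.
W^NE = (Σα)·X − ½Σα_i² = 12² − ½·44 = 122.
Planner sets x_i = Σα_j = 12 for every i, so X^SO = 4·12 = 48.
W^SO = (Σα)·X^SO − ½·4·(Σα)² = (4/2)·12² = 288.
Deadweight loss = W^SO − W^NE = 166.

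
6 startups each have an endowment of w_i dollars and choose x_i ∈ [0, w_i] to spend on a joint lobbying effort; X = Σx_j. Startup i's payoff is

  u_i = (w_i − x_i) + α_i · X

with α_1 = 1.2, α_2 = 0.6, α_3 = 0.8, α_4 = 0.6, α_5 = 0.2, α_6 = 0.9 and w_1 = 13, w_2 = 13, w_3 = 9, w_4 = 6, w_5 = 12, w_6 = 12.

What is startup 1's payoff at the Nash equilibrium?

15.6

∂u_i/∂x_i = α_i − 1, so startup i contributes w_i if α_i > 1, else 0.
α_i > 1 for i ∈ {1}; NE contributions (13, 0, 0, 0, 0, 0), X = 13.
u_1 = (13 − 13) + 1.2·13 = 15.6.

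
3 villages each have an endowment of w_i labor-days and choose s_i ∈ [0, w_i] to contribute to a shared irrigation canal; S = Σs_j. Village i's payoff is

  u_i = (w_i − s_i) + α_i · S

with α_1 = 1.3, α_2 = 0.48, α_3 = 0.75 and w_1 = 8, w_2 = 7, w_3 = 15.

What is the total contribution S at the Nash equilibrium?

∂u_i/∂s_i = α_i − 1, so village i contributes w_i if α_i > 1, else 0.
α_i > 1 for i ∈ {1}; NE contributions (8, 0, 0), S = 8.

8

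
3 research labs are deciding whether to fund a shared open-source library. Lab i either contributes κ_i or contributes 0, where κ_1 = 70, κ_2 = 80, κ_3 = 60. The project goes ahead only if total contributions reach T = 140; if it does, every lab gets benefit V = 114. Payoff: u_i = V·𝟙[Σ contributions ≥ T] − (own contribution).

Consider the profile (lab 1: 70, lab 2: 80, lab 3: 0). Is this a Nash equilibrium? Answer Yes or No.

Total = 150 ≥ 140: provided.
Lab 1 (pledges 70, payoff 44): dropping to 0 → total 80, payoff 0. No gain.
Lab 2 (pledges 80, payoff 34): dropping to 0 → total 70, payoff 0. No gain.
Lab 3 (pledges 0, payoff 114): pledging 60 → total 210, payoff 54. No gain.

Yes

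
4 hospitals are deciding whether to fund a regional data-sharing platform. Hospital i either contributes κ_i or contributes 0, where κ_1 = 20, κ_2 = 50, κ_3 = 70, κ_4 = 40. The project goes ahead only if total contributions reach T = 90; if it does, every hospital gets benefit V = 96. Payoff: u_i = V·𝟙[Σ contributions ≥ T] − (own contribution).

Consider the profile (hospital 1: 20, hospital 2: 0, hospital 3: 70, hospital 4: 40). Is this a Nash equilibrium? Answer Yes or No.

Total = 130 ≥ 90: provided.
Hospital 1 (pledges 20, payoff 76): dropping to 0 → total 110, payoff 96. Profitable deviation.

No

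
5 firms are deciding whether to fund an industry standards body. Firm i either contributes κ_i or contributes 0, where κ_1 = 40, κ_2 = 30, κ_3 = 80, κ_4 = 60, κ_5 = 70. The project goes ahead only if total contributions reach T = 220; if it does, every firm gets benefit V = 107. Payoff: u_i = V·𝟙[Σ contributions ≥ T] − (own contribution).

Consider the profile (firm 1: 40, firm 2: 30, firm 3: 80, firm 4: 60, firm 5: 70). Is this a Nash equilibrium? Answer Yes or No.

Total = 280 ≥ 220: provided.
Firm 1 (pledges 40, payoff 67): dropping to 0 → total 240, payoff 107. Profitable deviation.

No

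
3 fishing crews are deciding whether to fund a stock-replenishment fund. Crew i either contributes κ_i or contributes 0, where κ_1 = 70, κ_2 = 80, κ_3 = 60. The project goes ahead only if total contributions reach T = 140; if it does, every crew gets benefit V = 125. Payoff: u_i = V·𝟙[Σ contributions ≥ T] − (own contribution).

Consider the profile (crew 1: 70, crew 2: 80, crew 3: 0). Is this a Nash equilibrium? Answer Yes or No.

Total = 150 ≥ 140: provided.
Crew 1 (pledges 70, payoff 55): dropping to 0 → total 80, payoff 0. No gain.
Crew 2 (pledges 80, payoff 45): dropping to 0 → total 70, payoff 0. No gain.
Crew 3 (pledges 0, payoff 125): pledging 60 → total 210, payoff 65. No gain.

Yes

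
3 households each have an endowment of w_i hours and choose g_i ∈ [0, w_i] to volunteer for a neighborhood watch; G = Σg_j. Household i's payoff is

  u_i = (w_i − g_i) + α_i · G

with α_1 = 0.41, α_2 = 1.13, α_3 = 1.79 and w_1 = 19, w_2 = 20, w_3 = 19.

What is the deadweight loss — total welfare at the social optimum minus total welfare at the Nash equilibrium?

44.27

∂u_i/∂g_i = α_i − 1, so household i contributes w_i if α_i > 1, else 0.
α_i > 1 for i ∈ {2, 3}; NE contributions (0, 20, 19), G = 39.
W^NE = Σw_i − G^NE + (Σα_i)·G^NE = 58 + 2.33·39 = 148.87.
Planner: ∂(Σu_j)/∂g_i = Σα_j − 1 = 2.33 > 0, so everyone contributes w_i; G^SO = 58, W^SO = 58 + 2.33·58 = 193.14.
Deadweight loss = 44.27.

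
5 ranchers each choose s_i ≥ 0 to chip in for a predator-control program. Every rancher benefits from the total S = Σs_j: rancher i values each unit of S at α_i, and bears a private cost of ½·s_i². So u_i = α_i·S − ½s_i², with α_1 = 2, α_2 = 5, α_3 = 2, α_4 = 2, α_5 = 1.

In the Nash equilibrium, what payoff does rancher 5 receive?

Rancher i's FOC: ∂u_i/∂s_i = α_i − s_i = 0, so s_i* = α_i.
NE contributions = (2, 5, 2, 2, 1); S = 12.
u_5 = α_5·S − ½·(s_5)² = 1·12 − ½·1² = 11.5.

11.5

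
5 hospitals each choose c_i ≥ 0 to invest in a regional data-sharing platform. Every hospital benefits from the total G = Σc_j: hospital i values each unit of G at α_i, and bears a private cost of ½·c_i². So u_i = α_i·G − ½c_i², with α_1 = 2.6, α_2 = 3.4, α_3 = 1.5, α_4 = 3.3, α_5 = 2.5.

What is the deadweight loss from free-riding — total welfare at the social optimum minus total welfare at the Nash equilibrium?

284.19

Hospital i's FOC: ∂u_i/∂c_i = α_i − c_i = 0, so c_i* = α_i.
NE contributions = (2.6, 3.4, 1.5, 3.3, 2.5); G = 13.3.
W^NE = (Σα)·G − ½Σα_i² = 13.3² − ½·37.71 = 158.035.
Planner sets c_i = Σα_j = 13.3 for every i, so G^SO = 5·13.3 = 66.5.
W^SO = (Σα)·G^SO − ½·5·(Σα)² = (5/2)·13.3² = 442.225.
Deadweight loss = W^SO − W^NE = 284.19.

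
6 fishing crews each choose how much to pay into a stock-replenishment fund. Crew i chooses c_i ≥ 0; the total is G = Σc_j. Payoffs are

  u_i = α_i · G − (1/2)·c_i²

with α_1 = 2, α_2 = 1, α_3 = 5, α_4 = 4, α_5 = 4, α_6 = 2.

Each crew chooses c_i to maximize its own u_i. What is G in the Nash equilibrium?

Crew i's FOC: ∂u_i/∂c_i = α_i − c_i = 0, so c_i* = α_i.
NE contributions = (2, 1, 5, 4, 4, 2); G = 18.

18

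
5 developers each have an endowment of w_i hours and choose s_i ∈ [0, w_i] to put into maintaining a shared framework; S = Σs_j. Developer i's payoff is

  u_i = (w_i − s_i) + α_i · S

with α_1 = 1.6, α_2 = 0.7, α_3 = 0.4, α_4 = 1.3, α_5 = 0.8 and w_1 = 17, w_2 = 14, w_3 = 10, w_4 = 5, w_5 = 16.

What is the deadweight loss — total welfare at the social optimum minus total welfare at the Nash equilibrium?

152

∂u_i/∂s_i = α_i − 1, so developer i contributes w_i if α_i > 1, else 0.
α_i > 1 for i ∈ {1, 4}; NE contributions (17, 0, 0, 5, 0), S = 22.
W^NE = Σw_i − S^NE + (Σα_i)·S^NE = 62 + 3.8·22 = 145.6.
Planner: ∂(Σu_j)/∂s_i = Σα_j − 1 = 3.8 > 0, so everyone contributes w_i; S^SO = 62, W^SO = 62 + 3.8·62 = 297.6.
Deadweight loss = 152.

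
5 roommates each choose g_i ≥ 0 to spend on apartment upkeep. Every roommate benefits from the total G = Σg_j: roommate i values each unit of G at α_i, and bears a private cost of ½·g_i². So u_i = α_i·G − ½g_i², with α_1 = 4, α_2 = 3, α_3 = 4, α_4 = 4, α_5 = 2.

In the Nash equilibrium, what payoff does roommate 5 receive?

32

Roommate i's FOC: ∂u_i/∂g_i = α_i − g_i = 0, so g_i* = α_i.
NE contributions = (4, 3, 4, 4, 2); G = 17.
u_5 = α_5·G − ½·(g_5)² = 2·17 − ½·2² = 32.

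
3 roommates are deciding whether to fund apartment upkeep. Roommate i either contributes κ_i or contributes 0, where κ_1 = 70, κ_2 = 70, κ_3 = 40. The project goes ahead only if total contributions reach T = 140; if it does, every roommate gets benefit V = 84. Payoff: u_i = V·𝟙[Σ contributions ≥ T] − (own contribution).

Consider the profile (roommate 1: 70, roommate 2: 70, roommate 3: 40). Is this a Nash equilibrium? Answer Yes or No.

No

Total = 180 ≥ 140: provided.
Roommate 1 (pledges 70, payoff 14): dropping to 0 → total 110, payoff 0. No gain.
Roommate 2 (pledges 70, payoff 14): dropping to 0 → total 110, payoff 0. No gain.
Roommate 3 (pledges 40, payoff 44): dropping to 0 → total 140, payoff 84. Profitable deviation.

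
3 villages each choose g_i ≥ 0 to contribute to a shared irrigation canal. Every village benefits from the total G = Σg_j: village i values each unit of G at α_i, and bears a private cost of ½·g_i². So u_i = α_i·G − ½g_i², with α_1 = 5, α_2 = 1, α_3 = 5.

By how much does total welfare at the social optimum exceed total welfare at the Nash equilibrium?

86

Village i's FOC: ∂u_i/∂g_i = α_i − g_i = 0, so g_i* = α_i.
NE contributions = (5, 1, 5); G = 11.
W^NE = (Σα)·G − ½Σα_i² = 11² − ½·51 = 95.5.
Planner sets g_i = Σα_j = 11 for every i, so G^SO = 3·11 = 33.
W^SO = (Σα)·G^SO − ½·3·(Σα)² = (3/2)·11² = 181.5.
Deadweight loss = W^SO − W^NE = 86.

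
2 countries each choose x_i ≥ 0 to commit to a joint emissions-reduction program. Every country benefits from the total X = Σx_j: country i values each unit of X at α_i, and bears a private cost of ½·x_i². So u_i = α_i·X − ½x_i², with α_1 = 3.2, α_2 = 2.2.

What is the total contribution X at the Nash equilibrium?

5.4

Country i's FOC: ∂u_i/∂x_i = α_i − x_i = 0, so x_i* = α_i.
NE contributions = (3.2, 2.2); X = 5.4.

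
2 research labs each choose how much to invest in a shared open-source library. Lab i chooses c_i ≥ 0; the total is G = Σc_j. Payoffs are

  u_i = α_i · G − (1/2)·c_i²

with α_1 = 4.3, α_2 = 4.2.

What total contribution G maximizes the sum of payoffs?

Planner FOC: ∂(Σu_j)/∂c_i = (Σα_j) − c_i = 0, so c_i^SO = Σα_j = 8.5 for every i; G^SO = 17.

17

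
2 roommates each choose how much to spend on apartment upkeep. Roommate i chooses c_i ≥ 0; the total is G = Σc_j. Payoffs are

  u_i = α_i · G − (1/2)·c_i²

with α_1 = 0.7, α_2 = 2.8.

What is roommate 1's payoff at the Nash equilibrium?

2.205

Roommate i's FOC: ∂u_i/∂c_i = α_i − c_i = 0, so c_i* = α_i.
NE contributions = (0.7, 2.8); G = 3.5.
u_1 = α_1·G − ½·(c_1)² = 0.7·3.5 − ½·0.7² = 2.205.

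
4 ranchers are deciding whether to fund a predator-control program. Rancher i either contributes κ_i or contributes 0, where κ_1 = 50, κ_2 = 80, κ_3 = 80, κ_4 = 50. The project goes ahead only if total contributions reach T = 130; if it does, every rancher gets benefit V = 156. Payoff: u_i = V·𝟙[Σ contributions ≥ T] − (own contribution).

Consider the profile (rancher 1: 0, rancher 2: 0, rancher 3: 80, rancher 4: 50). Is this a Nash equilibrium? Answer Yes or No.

Total = 130 ≥ 130: provided.
Rancher 1 (pledges 0, payoff 156): pledging 50 → total 180, payoff 106. No gain.
Rancher 2 (pledges 0, payoff 156): pledging 80 → total 210, payoff 76. No gain.
Rancher 3 (pledges 80, payoff 76): dropping to 0 → total 50, payoff 0. No gain.
Rancher 4 (pledges 50, payoff 106): dropping to 0 → total 80, payoff 0. No gain.

Yes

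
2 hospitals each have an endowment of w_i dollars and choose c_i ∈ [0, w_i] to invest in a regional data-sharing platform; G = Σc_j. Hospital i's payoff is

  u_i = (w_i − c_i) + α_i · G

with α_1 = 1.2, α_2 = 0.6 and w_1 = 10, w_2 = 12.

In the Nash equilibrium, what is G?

∂u_i/∂c_i = α_i − 1, so hospital i contributes w_i if α_i > 1, else 0.
α_i > 1 for i ∈ {1}; NE contributions (10, 0), G = 10.

10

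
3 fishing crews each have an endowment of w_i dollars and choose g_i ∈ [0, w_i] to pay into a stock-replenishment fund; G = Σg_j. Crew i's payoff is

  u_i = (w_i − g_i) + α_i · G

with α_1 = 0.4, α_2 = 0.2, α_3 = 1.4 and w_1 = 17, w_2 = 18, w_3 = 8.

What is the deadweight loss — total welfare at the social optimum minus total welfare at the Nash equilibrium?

35

∂u_i/∂g_i = α_i − 1, so crew i contributes w_i if α_i > 1, else 0.
α_i > 1 for i ∈ {3}; NE contributions (0, 0, 8), G = 8.
W^NE = Σw_i − G^NE + (Σα_i)·G^NE = 43 + 1·8 = 51.
Planner: ∂(Σu_j)/∂g_i = Σα_j − 1 = 1 > 0, so everyone contributes w_i; G^SO = 43, W^SO = 43 + 1·43 = 86.
Deadweight loss = 35.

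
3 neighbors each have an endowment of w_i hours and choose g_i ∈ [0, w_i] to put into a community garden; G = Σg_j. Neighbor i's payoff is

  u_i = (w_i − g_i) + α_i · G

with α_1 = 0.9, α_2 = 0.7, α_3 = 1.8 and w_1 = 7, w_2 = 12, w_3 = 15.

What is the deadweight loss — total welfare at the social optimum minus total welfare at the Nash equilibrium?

45.6

∂u_i/∂g_i = α_i − 1, so neighbor i contributes w_i if α_i > 1, else 0.
α_i > 1 for i ∈ {3}; NE contributions (0, 0, 15), G = 15.
W^NE = Σw_i − G^NE + (Σα_i)·G^NE = 34 + 2.4·15 = 70.
Planner: ∂(Σu_j)/∂g_i = Σα_j − 1 = 2.4 > 0, so everyone contributes w_i; G^SO = 34, W^SO = 34 + 2.4·34 = 115.6.
Deadweight loss = 45.6.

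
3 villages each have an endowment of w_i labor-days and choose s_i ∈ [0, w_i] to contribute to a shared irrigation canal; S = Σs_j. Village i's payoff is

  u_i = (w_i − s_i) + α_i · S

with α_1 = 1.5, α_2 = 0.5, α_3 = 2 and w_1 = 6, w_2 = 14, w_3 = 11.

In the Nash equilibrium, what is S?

∂u_i/∂s_i = α_i − 1, so village i contributes w_i if α_i > 1, else 0.
α_i > 1 for i ∈ {1, 3}; NE contributions (6, 0, 11), S = 17.

17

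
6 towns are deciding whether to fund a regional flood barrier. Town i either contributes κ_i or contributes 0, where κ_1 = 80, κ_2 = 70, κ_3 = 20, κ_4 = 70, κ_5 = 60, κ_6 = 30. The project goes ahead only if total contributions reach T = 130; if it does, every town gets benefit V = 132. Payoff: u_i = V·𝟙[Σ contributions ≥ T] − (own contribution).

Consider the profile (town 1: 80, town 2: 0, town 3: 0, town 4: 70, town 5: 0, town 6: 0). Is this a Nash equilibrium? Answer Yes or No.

Total = 150 ≥ 130: provided.
Town 1 (pledges 80, payoff 52): dropping to 0 → total 70, payoff 0. No gain.
Town 2 (pledges 0, payoff 132): pledging 70 → total 220, payoff 62. No gain.
Town 3 (pledges 0, payoff 132): pledging 20 → total 170, payoff 112. No gain.
Town 4 (pledges 70, payoff 62): dropping to 0 → total 80, payoff 0. No gain.
Town 5 (pledges 0, payoff 132): pledging 60 → total 210, payoff 72. No gain.
Town 6 (pledges 0, payoff 132): pledging 30 → total 180, payoff 102. No gain.

Yes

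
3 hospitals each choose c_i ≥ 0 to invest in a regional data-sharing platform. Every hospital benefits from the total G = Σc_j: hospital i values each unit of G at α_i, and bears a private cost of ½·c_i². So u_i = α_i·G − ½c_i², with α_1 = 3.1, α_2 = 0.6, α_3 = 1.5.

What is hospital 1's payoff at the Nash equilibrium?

Hospital i's FOC: ∂u_i/∂c_i = α_i − c_i = 0, so c_i* = α_i.
NE contributions = (3.1, 0.6, 1.5); G = 5.2.
u_1 = α_1·G − ½·(c_1)² = 3.1·5.2 − ½·3.1² = 11.315.

11.315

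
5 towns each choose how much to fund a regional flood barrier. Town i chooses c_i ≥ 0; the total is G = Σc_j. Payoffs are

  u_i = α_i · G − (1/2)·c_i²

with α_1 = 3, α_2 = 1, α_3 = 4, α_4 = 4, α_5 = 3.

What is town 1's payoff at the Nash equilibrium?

Town i's FOC: ∂u_i/∂c_i = α_i − c_i = 0, so c_i* = α_i.
NE contributions = (3, 1, 4, 4, 3); G = 15.
u_1 = α_1·G − ½·(c_1)² = 3·15 − ½·3² = 40.5.

40.5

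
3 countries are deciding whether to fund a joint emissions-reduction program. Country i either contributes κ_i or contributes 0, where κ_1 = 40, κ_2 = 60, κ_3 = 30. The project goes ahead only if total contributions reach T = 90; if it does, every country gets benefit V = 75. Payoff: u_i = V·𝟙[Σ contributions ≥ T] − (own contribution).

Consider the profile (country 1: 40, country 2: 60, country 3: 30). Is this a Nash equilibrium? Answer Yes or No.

No

Total = 130 ≥ 90: provided.
Country 1 (pledges 40, payoff 35): dropping to 0 → total 90, payoff 75. Profitable deviation.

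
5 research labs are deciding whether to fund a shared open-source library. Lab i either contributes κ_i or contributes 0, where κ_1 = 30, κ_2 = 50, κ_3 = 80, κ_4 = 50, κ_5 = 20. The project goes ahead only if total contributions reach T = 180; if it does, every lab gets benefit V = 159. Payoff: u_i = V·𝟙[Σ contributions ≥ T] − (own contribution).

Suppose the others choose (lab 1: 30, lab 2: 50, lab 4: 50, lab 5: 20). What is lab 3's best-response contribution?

Others' total = 150. Contributing 80 brings total to 230 ≥ 180: gain V − κ_3 = 79.
Best response: 80.

80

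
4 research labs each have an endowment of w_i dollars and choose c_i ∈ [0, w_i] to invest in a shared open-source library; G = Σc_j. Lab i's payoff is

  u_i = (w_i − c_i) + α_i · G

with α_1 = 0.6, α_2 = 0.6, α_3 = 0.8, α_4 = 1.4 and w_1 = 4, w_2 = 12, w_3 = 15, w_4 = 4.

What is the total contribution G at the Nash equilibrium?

4

∂u_i/∂c_i = α_i − 1, so lab i contributes w_i if α_i > 1, else 0.
α_i > 1 for i ∈ {4}; NE contributions (0, 0, 0, 4), G = 4.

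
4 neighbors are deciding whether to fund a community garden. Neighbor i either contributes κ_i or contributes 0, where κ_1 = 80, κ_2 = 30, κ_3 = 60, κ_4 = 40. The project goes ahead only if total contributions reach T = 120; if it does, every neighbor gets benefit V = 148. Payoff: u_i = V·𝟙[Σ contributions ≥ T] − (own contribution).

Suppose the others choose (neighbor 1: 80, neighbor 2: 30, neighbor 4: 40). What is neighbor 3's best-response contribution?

Others' total = 150 ≥ 120; contributing adds cost 60 for no extra benefit.
Best response: 0.

0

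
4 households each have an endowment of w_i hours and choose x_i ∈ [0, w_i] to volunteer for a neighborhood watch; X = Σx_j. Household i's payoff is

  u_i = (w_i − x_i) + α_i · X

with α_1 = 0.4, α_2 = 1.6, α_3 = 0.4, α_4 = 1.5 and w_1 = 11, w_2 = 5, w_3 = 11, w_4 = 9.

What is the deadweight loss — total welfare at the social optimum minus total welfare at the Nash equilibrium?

63.8

∂u_i/∂x_i = α_i − 1, so household i contributes w_i if α_i > 1, else 0.
α_i > 1 for i ∈ {2, 4}; NE contributions (0, 5, 0, 9), X = 14.
W^NE = Σw_i − X^NE + (Σα_i)·X^NE = 36 + 2.9·14 = 76.6.
Planner: ∂(Σu_j)/∂x_i = Σα_j − 1 = 2.9 > 0, so everyone contributes w_i; X^SO = 36, W^SO = 36 + 2.9·36 = 140.4.
Deadweight loss = 63.8.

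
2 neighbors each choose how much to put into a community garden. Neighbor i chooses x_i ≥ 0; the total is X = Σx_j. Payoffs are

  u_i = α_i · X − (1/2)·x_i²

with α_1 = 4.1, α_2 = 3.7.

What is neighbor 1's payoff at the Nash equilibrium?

23.575

Neighbor i's FOC: ∂u_i/∂x_i = α_i − x_i = 0, so x_i* = α_i.
NE contributions = (4.1, 3.7); X = 7.8.
u_1 = α_1·X − ½·(x_1)² = 4.1·7.8 − ½·4.1² = 23.575.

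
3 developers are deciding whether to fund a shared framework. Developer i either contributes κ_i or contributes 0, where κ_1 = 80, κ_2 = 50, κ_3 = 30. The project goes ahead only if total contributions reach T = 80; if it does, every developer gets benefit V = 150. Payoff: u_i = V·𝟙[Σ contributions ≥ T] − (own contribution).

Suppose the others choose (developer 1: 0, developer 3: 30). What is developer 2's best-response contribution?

Others' total = 30. Contributing 50 brings total to 80 ≥ 80: gain V − κ_2 = 100.
Best response: 50.

50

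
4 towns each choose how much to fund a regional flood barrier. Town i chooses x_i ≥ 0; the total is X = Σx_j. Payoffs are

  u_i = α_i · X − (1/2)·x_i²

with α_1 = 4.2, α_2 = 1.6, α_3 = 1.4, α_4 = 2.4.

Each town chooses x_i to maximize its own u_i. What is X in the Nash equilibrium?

Town i's FOC: ∂u_i/∂x_i = α_i − x_i = 0, so x_i* = α_i.
NE contributions = (4.2, 1.6, 1.4, 2.4); X = 9.6.

9.6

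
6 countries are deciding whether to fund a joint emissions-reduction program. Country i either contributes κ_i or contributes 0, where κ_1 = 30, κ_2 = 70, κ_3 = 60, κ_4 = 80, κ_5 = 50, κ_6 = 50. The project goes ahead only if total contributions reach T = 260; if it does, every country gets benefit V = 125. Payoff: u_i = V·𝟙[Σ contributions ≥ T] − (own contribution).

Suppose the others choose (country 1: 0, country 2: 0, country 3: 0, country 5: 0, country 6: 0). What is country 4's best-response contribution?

0

Others' total = 0. Even contributing 80 gives 80 < 260: no benefit either way.
Best response: 0.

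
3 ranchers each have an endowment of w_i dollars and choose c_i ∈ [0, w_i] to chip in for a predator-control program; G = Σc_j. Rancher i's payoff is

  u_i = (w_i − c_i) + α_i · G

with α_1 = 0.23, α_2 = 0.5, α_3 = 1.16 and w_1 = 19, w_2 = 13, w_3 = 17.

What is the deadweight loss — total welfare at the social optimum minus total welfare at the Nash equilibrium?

∂u_i/∂c_i = α_i − 1, so rancher i contributes w_i if α_i > 1, else 0.
α_i > 1 for i ∈ {3}; NE contributions (0, 0, 17), G = 17.
W^NE = Σw_i − G^NE + (Σα_i)·G^NE = 49 + 0.89·17 = 64.13.
Planner: ∂(Σu_j)/∂c_i = Σα_j − 1 = 0.89 > 0, so everyone contributes w_i; G^SO = 49, W^SO = 49 + 0.89·49 = 92.61.
Deadweight loss = 28.48.

28.48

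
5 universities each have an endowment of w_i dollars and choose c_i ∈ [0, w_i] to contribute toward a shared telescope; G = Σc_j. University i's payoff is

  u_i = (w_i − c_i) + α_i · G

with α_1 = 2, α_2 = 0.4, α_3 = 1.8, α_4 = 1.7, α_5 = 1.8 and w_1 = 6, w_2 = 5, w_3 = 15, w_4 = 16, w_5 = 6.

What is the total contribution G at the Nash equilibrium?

43

∂u_i/∂c_i = α_i − 1, so university i contributes w_i if α_i > 1, else 0.
α_i > 1 for i ∈ {1, 3, 4, 5}; NE contributions (6, 0, 15, 16, 6), G = 43.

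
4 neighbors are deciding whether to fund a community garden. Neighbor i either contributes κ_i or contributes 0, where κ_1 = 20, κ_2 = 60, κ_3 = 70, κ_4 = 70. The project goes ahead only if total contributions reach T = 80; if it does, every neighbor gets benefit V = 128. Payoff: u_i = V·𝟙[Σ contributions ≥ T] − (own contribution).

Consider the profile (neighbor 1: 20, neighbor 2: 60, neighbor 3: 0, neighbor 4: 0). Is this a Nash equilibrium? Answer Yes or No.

Yes

Total = 80 ≥ 80: provided.
Neighbor 1 (pledges 20, payoff 108): dropping to 0 → total 60, payoff 0. No gain.
Neighbor 2 (pledges 60, payoff 68): dropping to 0 → total 20, payoff 0. No gain.
Neighbor 3 (pledges 0, payoff 128): pledging 70 → total 150, payoff 58. No gain.
Neighbor 4 (pledges 0, payoff 128): pledging 70 → total 150, payoff 58. No gain.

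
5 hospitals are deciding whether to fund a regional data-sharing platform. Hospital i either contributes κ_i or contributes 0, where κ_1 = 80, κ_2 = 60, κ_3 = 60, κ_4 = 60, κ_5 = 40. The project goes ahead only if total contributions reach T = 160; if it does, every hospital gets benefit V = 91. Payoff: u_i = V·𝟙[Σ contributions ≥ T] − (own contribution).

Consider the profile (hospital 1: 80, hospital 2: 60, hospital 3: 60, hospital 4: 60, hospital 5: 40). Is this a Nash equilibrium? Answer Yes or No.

No

Total = 300 ≥ 160: provided.
Hospital 1 (pledges 80, payoff 11): dropping to 0 → total 220, payoff 91. Profitable deviation.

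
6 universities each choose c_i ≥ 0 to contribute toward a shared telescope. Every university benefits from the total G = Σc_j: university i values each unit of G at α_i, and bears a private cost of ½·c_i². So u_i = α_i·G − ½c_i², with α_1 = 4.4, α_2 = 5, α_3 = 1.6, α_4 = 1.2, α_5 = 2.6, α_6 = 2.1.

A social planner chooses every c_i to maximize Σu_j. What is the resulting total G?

Planner FOC: ∂(Σu_j)/∂c_i = (Σα_j) − c_i = 0, so c_i^SO = Σα_j = 16.9 for every i; G^SO = 101.4.

101.4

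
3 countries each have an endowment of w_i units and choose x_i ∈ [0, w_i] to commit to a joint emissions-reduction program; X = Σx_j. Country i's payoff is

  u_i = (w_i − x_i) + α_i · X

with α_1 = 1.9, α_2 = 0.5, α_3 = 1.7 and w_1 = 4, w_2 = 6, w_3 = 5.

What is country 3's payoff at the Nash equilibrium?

∂u_i/∂x_i = α_i − 1, so country i contributes w_i if α_i > 1, else 0.
α_i > 1 for i ∈ {1, 3}; NE contributions (4, 0, 5), X = 9.
u_3 = (5 − 5) + 1.7·9 = 15.3.

15.3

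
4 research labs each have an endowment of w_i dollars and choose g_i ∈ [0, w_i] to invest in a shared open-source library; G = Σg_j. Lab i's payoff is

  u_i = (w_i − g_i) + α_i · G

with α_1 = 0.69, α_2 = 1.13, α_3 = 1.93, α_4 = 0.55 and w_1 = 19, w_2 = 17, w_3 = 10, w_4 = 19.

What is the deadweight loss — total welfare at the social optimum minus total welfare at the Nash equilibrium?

125.4

∂u_i/∂g_i = α_i − 1, so lab i contributes w_i if α_i > 1, else 0.
α_i > 1 for i ∈ {2, 3}; NE contributions (0, 17, 10, 0), G = 27.
W^NE = Σw_i − G^NE + (Σα_i)·G^NE = 65 + 3.3·27 = 154.1.
Planner: ∂(Σu_j)/∂g_i = Σα_j − 1 = 3.3 > 0, so everyone contributes w_i; G^SO = 65, W^SO = 65 + 3.3·65 = 279.5.
Deadweight loss = 125.4.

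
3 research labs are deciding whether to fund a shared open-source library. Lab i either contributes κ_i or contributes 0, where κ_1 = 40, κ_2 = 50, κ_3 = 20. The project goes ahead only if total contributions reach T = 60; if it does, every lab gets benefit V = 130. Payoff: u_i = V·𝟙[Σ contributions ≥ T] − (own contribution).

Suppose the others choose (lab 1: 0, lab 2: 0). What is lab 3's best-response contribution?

0

Others' total = 0. Even contributing 20 gives 20 < 60: no benefit either way.
Best response: 0.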